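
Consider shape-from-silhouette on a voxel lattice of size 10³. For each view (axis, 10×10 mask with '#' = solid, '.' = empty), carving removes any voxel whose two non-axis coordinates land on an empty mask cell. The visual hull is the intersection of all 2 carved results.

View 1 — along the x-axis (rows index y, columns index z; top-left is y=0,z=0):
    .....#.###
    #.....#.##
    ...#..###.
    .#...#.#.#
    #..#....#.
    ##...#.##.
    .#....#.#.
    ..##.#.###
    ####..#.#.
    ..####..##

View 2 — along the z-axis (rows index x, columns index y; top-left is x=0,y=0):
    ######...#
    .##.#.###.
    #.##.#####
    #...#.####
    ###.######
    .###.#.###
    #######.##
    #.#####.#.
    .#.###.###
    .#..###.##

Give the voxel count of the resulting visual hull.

initial block: 10^3 = 1000
[1] x-view keeps 45 columns → grid now 450
[2] z-view keeps 72 columns → grid now 327

327 voxels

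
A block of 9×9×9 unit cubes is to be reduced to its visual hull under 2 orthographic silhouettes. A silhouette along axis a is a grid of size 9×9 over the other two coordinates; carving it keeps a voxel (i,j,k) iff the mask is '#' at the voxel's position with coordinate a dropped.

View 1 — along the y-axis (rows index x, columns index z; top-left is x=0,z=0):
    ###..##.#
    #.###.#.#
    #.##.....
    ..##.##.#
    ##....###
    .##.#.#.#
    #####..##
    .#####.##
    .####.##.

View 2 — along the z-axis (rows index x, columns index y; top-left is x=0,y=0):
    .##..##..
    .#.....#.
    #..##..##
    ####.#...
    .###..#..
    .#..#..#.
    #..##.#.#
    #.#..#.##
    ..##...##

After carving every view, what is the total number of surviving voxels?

|visual hull| = 205

initial block: 9^3 = 729
step 1: project along y, AND mask (50/81) → |grid| = 450
step 2: project along z, AND mask (37/81) → |grid| = 205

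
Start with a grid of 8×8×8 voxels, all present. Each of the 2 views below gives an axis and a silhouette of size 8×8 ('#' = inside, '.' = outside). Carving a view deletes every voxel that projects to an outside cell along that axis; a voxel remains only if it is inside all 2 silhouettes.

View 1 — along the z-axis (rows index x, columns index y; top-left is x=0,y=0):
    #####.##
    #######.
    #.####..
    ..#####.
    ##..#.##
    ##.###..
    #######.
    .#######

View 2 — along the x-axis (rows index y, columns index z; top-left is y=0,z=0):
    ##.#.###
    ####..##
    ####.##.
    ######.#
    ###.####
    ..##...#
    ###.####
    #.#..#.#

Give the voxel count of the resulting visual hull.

full grid |V| = 512
carve view 1 (along z, XY-mask fill 48/64): 384 voxels remain
carve view 2 (along x, YZ-mask fill 46/64): 285 voxels remain

285 voxels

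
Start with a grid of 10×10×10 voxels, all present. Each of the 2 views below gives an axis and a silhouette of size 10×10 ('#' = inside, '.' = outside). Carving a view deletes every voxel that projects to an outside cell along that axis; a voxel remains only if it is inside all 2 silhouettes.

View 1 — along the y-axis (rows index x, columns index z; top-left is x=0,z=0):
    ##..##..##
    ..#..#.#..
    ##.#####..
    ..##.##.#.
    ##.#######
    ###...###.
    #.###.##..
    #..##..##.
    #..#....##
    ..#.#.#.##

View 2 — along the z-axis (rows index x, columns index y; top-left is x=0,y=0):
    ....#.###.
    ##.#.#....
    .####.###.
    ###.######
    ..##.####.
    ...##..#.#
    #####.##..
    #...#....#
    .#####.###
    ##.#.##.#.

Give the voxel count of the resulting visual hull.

before carving: 1000 voxels (10×10×10)
V1 y: intersect with XZ mask (56 set) -- 560 left
V2 z: intersect with XY mask (58 set) -- 327 left

voxel count = 327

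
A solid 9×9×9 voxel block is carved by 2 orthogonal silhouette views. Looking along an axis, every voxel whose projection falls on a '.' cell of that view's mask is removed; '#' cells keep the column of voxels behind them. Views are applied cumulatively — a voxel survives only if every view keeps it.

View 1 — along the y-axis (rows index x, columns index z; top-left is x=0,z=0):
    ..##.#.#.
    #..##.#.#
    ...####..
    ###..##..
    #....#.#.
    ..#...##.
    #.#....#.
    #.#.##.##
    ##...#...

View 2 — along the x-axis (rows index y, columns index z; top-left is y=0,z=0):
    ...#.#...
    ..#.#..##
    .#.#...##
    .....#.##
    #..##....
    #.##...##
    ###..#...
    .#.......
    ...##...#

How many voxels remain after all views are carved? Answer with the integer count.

start: 9×9×9 = 729 voxels
[1] y-view keeps 36 columns → grid now 324
[2] x-view keeps 29 columns → grid now 111

111 voxels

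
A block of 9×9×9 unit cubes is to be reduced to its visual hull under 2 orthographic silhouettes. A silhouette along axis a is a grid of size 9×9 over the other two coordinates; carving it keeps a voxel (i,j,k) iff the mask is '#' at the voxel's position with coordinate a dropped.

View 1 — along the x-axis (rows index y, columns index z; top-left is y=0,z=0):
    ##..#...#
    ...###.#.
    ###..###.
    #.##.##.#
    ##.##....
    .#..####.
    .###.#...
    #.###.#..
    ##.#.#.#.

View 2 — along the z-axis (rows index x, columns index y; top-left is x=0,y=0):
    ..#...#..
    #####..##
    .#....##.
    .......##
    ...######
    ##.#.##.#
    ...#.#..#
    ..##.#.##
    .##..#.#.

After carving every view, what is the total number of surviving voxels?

voxel count = 187

initial block: 9^3 = 729
carve view 1 (along x, YZ-mask fill 43/81): 387 voxels remain
carve view 2 (along z, XY-mask fill 38/81): 187 voxels remain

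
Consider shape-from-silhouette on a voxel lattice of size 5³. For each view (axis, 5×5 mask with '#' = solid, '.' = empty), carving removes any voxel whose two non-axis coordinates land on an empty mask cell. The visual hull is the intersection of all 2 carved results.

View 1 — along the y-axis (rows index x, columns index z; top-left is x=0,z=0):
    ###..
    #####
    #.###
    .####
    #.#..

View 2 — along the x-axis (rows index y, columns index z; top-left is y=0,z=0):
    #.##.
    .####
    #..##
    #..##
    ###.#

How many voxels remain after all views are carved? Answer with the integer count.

voxel count = 61

full grid |V| = 125
  1. axis=1 (XZ plane), |mask|=18  ⇒  voxels=90
  2. axis=0 (YZ plane), |mask|=17  ⇒  voxels=61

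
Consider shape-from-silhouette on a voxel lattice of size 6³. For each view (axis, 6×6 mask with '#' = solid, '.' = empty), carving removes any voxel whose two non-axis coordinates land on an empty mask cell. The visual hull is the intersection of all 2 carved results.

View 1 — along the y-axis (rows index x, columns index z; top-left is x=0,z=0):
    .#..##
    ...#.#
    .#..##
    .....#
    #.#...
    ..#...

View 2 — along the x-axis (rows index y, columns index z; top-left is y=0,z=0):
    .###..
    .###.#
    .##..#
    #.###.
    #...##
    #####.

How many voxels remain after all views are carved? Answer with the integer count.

voxel count = 43

initial block: 6^3 = 216
carve view 1 (along y, XZ-mask fill 12/36): 72 voxels remain
carve view 2 (along x, YZ-mask fill 22/36): 43 voxels remain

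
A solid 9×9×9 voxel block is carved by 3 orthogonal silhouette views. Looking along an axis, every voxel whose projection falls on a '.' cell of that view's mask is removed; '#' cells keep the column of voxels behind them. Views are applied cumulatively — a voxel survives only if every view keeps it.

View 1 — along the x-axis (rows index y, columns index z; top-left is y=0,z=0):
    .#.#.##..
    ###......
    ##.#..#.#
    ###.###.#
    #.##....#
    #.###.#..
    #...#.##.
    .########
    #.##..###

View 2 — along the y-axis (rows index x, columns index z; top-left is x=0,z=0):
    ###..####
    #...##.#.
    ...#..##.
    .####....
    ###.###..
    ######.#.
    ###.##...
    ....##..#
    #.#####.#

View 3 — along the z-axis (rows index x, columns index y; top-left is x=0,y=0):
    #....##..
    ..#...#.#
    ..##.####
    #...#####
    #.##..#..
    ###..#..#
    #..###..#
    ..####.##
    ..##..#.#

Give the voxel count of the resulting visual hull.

remaining voxels: 116

start: 9×9×9 = 729 voxels
after view 1 [x-axis, 46 of 81 cells solid] → remaining = 414
after view 2 [y-axis, 46 of 81 cells solid] → remaining = 231
after view 3 [z-axis, 42 of 81 cells solid] → remaining = 116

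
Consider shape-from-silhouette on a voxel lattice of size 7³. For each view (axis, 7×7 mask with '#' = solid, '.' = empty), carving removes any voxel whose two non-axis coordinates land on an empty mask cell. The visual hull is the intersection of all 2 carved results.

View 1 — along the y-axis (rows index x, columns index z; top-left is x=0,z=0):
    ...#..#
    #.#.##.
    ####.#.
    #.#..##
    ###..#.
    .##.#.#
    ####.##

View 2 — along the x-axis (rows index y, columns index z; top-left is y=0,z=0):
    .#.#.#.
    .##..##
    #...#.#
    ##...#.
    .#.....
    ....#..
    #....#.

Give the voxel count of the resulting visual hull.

remaining voxels: 72

start: 7×7×7 = 343 voxels
step 1: project along y, AND mask (29/49) → |grid| = 203
step 2: project along x, AND mask (17/49) → |grid| = 72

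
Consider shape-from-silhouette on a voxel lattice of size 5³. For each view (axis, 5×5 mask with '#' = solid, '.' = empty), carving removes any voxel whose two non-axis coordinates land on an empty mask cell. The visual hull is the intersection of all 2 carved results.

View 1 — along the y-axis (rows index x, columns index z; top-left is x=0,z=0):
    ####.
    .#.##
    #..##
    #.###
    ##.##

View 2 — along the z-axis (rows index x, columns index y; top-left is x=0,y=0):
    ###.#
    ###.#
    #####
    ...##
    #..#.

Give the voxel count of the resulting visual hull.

|visual hull| = 59

start: 5×5×5 = 125 voxels
after view 1 [y-axis, 18 of 25 cells solid] → remaining = 90
after view 2 [z-axis, 17 of 25 cells solid] → remaining = 59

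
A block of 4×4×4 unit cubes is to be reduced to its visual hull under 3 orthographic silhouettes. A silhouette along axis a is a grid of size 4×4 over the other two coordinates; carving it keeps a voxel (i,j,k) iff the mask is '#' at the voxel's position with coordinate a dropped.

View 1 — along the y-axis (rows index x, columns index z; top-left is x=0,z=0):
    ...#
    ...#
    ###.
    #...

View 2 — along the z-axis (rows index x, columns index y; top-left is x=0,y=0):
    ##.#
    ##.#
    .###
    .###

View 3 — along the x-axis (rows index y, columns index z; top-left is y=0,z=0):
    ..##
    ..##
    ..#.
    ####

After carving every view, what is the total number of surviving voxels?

full grid |V| = 64
[1] y-view keeps 6 columns → grid now 24
[2] z-view keeps 12 columns → grid now 18
[3] x-view keeps 9 columns → grid now 12

|visual hull| = 12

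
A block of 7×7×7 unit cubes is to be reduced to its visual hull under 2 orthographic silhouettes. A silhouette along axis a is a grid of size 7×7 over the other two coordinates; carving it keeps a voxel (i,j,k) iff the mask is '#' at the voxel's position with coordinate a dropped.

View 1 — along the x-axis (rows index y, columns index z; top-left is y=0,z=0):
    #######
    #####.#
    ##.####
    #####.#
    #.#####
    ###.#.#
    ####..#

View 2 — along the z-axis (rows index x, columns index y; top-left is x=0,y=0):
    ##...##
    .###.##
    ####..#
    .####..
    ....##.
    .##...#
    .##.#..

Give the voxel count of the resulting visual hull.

full grid |V| = 343
  1. axis=0 (YZ plane), |mask|=41  ⇒  voxels=287
  2. axis=2 (XY plane), |mask|=26  ⇒  voxels=151

|visual hull| = 151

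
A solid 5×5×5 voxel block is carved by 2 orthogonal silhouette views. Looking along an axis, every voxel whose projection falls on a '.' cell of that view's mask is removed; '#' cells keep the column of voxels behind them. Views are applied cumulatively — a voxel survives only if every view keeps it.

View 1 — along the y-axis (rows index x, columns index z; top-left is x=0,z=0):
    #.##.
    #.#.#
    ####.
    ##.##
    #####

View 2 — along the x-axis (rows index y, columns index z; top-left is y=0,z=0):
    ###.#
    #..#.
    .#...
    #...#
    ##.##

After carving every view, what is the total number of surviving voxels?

voxel count = 50

start: 5×5×5 = 125 voxels
step 1: project along y, AND mask (19/25) → |grid| = 95
step 2: project along x, AND mask (13/25) → |grid| = 50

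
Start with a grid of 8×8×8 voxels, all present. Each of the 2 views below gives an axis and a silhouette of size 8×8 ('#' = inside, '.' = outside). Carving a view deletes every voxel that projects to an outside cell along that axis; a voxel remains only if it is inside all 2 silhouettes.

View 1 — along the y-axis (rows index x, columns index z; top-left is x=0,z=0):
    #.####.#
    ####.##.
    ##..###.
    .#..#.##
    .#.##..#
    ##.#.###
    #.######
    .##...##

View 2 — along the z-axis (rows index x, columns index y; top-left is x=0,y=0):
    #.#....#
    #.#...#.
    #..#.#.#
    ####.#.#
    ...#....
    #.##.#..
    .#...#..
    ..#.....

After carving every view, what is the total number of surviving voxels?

voxel count = 126

full grid |V| = 512
V1 y: intersect with XZ mask (42 set) -- 336 left
V2 z: intersect with XY mask (24 set) -- 126 left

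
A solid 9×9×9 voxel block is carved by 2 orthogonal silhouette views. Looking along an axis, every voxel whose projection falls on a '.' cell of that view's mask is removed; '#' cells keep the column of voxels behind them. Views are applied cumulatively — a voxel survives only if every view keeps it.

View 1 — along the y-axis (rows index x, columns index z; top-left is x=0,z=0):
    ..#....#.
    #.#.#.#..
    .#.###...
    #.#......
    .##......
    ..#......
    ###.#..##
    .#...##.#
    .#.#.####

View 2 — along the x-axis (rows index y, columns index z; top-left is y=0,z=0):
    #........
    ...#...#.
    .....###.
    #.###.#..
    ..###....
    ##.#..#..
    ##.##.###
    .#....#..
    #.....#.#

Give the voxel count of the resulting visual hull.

start: 9×9×9 = 729 voxels
[1] y-view keeps 31 columns → grid now 279
[2] x-view keeps 30 columns → grid now 97

voxel count = 97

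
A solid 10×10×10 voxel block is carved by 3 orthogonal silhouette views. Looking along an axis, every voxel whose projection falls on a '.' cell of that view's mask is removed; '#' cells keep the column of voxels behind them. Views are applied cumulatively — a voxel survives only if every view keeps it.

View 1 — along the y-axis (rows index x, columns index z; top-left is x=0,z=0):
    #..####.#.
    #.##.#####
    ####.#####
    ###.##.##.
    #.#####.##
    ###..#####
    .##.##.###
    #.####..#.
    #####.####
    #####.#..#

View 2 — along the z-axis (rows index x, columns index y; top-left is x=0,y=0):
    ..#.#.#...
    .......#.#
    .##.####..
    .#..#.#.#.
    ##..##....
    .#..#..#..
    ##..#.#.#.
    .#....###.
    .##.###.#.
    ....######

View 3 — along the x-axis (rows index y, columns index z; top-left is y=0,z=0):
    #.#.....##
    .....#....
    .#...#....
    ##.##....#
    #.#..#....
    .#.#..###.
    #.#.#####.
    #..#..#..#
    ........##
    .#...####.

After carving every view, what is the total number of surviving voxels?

120 voxels

full grid |V| = 1000
V1 y: intersect with XZ mask (75 set) -- 750 left
V2 z: intersect with XY mask (43 set) -- 327 left
V3 x: intersect with YZ mask (38 set) -- 120 left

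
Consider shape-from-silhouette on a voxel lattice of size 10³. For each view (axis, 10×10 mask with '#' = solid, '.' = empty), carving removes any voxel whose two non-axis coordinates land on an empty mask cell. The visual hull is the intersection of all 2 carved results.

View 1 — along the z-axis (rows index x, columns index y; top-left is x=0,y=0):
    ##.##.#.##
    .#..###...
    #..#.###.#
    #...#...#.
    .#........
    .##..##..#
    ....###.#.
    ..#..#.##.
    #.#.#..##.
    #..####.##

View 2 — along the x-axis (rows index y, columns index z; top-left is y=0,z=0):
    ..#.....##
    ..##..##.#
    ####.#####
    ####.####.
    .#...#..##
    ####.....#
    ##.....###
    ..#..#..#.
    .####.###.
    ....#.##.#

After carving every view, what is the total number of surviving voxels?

start: 10×10×10 = 1000 voxels
  1. axis=2 (XY plane), |mask|=46  ⇒  voxels=460
  2. axis=0 (YZ plane), |mask|=53  ⇒  voxels=237

remaining voxels: 237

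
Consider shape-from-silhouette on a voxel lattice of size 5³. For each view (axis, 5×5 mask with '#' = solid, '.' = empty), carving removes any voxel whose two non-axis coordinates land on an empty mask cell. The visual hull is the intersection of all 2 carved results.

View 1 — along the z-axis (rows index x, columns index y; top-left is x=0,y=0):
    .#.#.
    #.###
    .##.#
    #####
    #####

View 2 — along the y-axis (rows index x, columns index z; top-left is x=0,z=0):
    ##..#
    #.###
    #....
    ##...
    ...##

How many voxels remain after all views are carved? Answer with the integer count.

before carving: 125 voxels (5×5×5)
  1. axis=2 (XY plane), |mask|=19  ⇒  voxels=95
  2. axis=1 (XZ plane), |mask|=12  ⇒  voxels=45

45 voxels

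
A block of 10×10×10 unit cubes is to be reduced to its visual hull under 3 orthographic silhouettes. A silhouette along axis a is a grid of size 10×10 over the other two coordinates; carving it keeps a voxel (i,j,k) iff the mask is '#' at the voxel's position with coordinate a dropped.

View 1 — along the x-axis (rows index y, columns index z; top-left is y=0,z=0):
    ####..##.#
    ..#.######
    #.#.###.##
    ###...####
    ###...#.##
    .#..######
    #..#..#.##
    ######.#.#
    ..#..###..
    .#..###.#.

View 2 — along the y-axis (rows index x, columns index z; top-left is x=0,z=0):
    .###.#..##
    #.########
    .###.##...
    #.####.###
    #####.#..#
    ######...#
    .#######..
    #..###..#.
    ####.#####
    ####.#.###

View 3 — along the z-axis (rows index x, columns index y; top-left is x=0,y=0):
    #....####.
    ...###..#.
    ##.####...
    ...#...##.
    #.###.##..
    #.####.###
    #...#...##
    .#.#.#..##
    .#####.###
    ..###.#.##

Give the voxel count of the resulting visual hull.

start: 10×10×10 = 1000 voxels
V1 x: intersect with YZ mask (63 set) -- 630 left
V2 y: intersect with XZ mask (71 set) -- 434 left
V3 z: intersect with XY mask (55 set) -- 237 left

remaining voxels: 237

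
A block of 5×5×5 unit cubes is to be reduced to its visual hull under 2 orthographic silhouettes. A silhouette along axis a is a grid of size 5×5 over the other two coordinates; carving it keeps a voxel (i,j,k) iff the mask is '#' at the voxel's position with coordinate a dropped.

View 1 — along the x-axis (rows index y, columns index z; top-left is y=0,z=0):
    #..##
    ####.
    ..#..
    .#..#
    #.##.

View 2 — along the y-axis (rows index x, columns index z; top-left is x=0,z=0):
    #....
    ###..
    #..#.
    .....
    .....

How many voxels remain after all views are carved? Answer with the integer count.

initial block: 5^3 = 125
after view 1 [x-axis, 13 of 25 cells solid] → remaining = 65
after view 2 [y-axis, 6 of 25 cells solid] → remaining = 17

remaining voxels: 17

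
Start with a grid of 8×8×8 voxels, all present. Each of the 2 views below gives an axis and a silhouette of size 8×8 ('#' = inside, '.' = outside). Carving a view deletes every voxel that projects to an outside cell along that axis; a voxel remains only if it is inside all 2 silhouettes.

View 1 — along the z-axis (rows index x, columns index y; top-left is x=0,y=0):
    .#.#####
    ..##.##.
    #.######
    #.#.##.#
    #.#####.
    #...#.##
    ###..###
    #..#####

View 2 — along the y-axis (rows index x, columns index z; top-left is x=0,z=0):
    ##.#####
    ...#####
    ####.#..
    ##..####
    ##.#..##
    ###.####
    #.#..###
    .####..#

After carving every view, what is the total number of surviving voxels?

start: 8×8×8 = 512 voxels
[1] z-view keeps 44 columns → grid now 352
[2] y-view keeps 45 columns → grid now 245

remaining voxels: 245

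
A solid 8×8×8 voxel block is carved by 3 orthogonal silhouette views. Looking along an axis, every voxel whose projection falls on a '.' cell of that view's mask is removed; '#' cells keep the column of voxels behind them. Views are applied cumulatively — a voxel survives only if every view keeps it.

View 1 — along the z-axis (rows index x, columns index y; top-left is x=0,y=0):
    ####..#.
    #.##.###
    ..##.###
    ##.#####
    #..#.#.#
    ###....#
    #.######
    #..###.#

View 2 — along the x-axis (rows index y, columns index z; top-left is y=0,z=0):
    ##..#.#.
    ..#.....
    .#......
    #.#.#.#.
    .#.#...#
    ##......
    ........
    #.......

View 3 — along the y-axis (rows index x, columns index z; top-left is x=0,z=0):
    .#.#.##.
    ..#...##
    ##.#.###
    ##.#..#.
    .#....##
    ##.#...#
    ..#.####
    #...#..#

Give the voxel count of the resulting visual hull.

remaining voxels: 44

initial block: 8^3 = 512
after view 1 [z-axis, 43 of 64 cells solid] → remaining = 344
after view 2 [x-axis, 16 of 64 cells solid] → remaining = 92
after view 3 [y-axis, 32 of 64 cells solid] → remaining = 44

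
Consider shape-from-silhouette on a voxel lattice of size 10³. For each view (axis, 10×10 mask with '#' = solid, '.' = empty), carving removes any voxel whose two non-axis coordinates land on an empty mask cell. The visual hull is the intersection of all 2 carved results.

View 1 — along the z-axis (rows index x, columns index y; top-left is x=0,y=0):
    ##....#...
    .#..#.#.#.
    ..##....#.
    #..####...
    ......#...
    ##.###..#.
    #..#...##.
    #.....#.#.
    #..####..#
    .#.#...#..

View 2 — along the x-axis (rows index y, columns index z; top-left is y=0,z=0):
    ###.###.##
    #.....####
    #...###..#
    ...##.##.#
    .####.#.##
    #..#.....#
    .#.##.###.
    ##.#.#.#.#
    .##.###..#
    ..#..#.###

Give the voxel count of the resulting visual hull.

|visual hull| = 223

before carving: 1000 voxels (10×10×10)
V1 z: intersect with XY mask (38 set) -- 380 left
V2 x: intersect with YZ mask (56 set) -- 223 left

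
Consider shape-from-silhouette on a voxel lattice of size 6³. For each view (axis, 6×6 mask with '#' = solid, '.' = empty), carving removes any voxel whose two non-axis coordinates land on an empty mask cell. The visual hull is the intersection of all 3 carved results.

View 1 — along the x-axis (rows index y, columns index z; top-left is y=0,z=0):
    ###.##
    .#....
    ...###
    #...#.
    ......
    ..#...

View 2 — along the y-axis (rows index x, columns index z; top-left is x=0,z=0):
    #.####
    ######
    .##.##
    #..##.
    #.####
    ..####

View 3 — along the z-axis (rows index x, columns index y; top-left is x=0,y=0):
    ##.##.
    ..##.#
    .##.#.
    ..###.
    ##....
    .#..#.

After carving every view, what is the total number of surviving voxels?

voxel count = 23

full grid |V| = 216
[1] x-view keeps 12 columns → grid now 72
[2] y-view keeps 27 columns → grid now 55
[3] z-view keeps 17 columns → grid now 23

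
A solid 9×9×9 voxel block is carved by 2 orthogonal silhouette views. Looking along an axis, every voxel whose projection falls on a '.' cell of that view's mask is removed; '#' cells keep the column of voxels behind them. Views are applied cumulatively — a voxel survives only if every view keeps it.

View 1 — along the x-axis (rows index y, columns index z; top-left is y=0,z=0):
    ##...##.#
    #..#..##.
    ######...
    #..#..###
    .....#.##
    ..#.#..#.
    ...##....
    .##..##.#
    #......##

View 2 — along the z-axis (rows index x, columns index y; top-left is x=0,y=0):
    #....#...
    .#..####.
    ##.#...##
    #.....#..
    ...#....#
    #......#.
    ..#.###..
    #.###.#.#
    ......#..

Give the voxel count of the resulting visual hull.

voxel count = 112

start: 9×9×9 = 729 voxels
V1 x: intersect with YZ mask (36 set) -- 324 left
V2 z: intersect with XY mask (29 set) -- 112 left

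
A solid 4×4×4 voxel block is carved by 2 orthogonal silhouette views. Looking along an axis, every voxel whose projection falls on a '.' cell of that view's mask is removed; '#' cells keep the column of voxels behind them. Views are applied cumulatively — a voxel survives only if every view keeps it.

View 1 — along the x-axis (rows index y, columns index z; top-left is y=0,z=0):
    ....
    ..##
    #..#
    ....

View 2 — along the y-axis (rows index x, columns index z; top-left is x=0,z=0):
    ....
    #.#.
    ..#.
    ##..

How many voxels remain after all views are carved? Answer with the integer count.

full grid |V| = 64
  1. axis=0 (YZ plane), |mask|=4  ⇒  voxels=16
  2. axis=1 (XZ plane), |mask|=5  ⇒  voxels=4

voxel count = 4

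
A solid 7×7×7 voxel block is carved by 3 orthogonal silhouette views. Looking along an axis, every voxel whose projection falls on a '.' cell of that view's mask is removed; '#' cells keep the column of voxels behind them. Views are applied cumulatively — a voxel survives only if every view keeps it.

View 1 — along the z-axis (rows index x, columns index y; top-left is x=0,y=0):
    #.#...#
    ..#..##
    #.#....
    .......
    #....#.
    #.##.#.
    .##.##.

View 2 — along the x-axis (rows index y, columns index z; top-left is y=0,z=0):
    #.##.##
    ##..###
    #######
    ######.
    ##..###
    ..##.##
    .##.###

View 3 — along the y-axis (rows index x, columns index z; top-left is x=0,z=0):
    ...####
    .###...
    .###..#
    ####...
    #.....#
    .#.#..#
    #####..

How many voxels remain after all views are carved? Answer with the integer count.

before carving: 343 voxels (7×7×7)
after view 1 [z-axis, 18 of 49 cells solid] → remaining = 126
after view 2 [x-axis, 37 of 49 cells solid] → remaining = 97
after view 3 [y-axis, 25 of 49 cells solid] → remaining = 49

49 voxels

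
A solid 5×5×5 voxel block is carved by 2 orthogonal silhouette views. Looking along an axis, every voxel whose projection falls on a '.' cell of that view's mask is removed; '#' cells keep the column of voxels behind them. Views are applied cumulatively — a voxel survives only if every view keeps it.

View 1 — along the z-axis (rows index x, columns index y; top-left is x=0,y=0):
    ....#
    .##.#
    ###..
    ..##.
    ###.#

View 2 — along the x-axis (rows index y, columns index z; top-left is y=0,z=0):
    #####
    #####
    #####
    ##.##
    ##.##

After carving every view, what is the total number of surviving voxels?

voxel count = 61

start: 5×5×5 = 125 voxels
carve view 1 (along z, XY-mask fill 13/25): 65 voxels remain
carve view 2 (along x, YZ-mask fill 23/25): 61 voxels remain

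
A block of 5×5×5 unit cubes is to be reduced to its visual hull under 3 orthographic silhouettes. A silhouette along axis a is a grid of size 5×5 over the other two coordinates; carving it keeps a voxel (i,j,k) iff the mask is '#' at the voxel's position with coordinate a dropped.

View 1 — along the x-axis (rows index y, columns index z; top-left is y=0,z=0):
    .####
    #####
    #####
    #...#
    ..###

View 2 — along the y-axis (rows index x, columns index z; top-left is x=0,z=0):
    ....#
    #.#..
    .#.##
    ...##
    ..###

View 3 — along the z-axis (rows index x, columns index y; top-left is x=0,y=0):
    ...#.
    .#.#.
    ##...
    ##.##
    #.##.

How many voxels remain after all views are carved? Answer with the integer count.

before carving: 125 voxels (5×5×5)
after view 1 [x-axis, 19 of 25 cells solid] → remaining = 95
after view 2 [y-axis, 11 of 25 cells solid] → remaining = 46
after view 3 [z-axis, 12 of 25 cells solid] → remaining = 24

voxel count = 24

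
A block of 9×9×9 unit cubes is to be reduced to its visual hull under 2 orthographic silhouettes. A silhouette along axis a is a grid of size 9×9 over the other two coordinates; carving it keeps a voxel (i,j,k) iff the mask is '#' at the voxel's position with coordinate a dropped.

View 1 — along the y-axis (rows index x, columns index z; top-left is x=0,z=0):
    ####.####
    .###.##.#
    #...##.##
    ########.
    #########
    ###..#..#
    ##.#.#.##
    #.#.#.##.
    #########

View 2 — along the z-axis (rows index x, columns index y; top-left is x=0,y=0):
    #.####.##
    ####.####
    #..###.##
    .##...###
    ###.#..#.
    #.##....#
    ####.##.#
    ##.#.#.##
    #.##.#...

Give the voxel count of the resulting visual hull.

347 voxels

start: 9×9×9 = 729 voxels
V1 y: intersect with XZ mask (61 set) -- 549 left
V2 z: intersect with XY mask (52 set) -- 347 left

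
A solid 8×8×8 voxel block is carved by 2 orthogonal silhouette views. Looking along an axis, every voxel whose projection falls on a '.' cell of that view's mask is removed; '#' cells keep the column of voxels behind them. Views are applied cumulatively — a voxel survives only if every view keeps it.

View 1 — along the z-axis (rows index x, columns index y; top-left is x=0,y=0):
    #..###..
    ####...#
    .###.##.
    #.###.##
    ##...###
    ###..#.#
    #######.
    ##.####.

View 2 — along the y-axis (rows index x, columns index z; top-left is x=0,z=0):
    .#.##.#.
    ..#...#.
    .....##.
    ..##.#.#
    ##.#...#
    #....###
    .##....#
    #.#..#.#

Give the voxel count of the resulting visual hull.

|visual hull| = 145

initial block: 8^3 = 512
V1 z: intersect with XY mask (43 set) -- 344 left
V2 y: intersect with XZ mask (27 set) -- 145 left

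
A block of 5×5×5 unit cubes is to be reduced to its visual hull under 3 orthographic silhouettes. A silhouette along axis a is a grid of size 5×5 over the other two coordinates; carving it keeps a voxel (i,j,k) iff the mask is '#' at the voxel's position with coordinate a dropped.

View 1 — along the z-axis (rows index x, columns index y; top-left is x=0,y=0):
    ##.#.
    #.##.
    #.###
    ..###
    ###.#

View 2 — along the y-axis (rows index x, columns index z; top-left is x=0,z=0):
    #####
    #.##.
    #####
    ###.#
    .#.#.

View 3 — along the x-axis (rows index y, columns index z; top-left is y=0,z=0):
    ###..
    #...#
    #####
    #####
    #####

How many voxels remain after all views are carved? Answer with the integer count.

voxel count = 53

start: 5×5×5 = 125 voxels
carve view 1 (along z, XY-mask fill 17/25): 85 voxels remain
carve view 2 (along y, XZ-mask fill 19/25): 64 voxels remain
carve view 3 (along x, YZ-mask fill 20/25): 53 voxels remain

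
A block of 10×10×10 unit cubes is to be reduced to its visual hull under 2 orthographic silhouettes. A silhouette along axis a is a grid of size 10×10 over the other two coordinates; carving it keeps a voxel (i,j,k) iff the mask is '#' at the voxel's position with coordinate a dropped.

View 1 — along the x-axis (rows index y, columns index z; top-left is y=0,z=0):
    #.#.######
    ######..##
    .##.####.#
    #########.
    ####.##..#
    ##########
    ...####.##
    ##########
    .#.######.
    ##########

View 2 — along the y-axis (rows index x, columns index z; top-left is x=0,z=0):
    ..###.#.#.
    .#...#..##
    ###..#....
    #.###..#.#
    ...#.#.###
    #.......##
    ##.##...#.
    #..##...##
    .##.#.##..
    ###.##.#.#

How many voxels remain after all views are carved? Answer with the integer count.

start: 10×10×10 = 1000 voxels
  1. axis=0 (YZ plane), |mask|=82  ⇒  voxels=820
  2. axis=1 (XZ plane), |mask|=49  ⇒  voxels=398

voxel count = 398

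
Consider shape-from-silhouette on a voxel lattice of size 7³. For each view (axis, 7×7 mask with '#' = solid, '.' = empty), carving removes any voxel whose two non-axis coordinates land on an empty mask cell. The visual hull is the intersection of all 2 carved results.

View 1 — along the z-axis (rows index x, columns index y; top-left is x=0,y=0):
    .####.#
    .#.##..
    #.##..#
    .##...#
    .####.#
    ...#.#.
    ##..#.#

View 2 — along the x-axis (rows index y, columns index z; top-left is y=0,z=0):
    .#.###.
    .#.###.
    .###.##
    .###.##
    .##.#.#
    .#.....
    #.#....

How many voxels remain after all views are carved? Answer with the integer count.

before carving: 343 voxels (7×7×7)
[1] z-view keeps 26 columns → grid now 182
[2] x-view keeps 25 columns → grid now 100

100 voxels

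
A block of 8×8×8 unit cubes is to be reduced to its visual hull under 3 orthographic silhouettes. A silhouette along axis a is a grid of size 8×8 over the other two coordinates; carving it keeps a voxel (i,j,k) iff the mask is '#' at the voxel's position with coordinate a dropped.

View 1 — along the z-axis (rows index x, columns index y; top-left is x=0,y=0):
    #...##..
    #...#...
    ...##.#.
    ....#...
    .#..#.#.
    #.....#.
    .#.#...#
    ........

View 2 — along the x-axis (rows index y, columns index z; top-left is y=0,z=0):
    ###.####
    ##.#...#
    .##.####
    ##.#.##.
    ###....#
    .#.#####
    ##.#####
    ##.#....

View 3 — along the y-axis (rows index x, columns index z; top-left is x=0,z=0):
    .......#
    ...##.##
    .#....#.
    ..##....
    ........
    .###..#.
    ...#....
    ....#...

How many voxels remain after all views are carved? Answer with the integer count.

before carving: 512 voxels (8×8×8)
[1] z-view keeps 17 columns → grid now 136
[2] x-view keeps 42 columns → grid now 89
[3] y-view keeps 15 columns → grid now 22

|visual hull| = 22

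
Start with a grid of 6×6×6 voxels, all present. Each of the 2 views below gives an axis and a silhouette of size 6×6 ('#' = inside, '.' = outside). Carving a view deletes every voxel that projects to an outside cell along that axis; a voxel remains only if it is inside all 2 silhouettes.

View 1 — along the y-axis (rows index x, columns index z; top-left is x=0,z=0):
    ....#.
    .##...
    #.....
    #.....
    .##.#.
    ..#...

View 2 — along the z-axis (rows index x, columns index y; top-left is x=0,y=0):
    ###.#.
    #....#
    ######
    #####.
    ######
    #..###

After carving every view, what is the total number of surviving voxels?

start: 6×6×6 = 216 voxels
[1] y-view keeps 9 columns → grid now 54
[2] z-view keeps 27 columns → grid now 41

voxel count = 41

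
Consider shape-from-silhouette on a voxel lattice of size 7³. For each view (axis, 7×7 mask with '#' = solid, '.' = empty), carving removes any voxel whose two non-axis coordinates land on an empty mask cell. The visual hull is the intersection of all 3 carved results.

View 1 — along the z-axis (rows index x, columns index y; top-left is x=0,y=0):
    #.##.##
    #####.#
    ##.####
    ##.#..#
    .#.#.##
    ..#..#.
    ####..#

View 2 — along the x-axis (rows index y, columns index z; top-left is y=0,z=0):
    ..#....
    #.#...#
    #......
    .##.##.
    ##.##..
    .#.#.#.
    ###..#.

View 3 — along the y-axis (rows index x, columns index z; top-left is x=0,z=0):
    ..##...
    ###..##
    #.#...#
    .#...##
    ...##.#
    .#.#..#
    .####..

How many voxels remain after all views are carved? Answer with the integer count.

|visual hull| = 43

before carving: 343 voxels (7×7×7)
step 1: project along z, AND mask (32/49) → |grid| = 224
step 2: project along x, AND mask (20/49) → |grid| = 92
step 3: project along y, AND mask (23/49) → |grid| = 43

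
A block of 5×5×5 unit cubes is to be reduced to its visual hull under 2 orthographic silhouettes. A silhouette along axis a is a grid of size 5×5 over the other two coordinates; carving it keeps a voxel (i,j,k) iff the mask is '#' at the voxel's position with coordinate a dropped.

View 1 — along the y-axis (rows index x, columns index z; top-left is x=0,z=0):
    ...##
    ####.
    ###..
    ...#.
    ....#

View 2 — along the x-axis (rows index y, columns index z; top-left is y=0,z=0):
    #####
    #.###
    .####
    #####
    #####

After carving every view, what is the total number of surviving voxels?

remaining voxels: 51

initial block: 5^3 = 125
carve view 1 (along y, XZ-mask fill 11/25): 55 voxels remain
carve view 2 (along x, YZ-mask fill 23/25): 51 voxels remain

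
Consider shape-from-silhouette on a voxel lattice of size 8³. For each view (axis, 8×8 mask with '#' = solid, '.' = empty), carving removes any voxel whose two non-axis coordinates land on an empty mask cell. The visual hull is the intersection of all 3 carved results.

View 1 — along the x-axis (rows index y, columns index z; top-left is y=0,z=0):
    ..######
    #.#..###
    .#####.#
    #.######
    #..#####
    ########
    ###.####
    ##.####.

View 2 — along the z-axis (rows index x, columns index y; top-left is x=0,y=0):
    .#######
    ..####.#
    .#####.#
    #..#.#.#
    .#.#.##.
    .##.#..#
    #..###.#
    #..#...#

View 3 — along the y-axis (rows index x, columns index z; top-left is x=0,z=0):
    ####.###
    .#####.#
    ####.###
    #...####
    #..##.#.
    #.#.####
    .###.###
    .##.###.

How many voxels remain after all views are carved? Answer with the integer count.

voxel count = 182

start: 8×8×8 = 512 voxels
[1] x-view keeps 51 columns → grid now 408
[2] z-view keeps 38 columns → grid now 245
[3] y-view keeps 46 columns → grid now 182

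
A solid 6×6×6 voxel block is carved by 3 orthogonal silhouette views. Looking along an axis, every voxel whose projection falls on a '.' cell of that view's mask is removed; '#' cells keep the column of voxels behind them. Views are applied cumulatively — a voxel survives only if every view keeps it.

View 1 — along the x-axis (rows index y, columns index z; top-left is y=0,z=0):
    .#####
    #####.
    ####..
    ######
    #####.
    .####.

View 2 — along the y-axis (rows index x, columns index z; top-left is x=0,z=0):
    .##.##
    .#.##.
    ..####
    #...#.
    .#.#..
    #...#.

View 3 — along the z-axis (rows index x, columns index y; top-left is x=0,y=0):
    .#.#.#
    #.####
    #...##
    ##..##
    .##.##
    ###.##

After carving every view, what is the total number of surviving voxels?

before carving: 216 voxels (6×6×6)
[1] x-view keeps 29 columns → grid now 174
[2] y-view keeps 17 columns → grid now 85
[3] z-view keeps 24 columns → grid now 55

|visual hull| = 55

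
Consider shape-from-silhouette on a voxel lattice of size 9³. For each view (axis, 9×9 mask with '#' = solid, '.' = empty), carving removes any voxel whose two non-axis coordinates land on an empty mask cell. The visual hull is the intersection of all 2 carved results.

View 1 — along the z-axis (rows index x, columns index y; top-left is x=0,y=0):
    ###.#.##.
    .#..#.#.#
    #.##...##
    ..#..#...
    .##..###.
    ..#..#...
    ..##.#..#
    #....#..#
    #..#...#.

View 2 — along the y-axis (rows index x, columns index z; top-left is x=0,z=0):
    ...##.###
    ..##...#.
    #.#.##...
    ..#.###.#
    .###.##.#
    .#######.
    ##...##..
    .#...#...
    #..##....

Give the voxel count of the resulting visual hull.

voxel count = 147

full grid |V| = 729
[1] z-view keeps 34 columns → grid now 306
[2] y-view keeps 39 columns → grid now 147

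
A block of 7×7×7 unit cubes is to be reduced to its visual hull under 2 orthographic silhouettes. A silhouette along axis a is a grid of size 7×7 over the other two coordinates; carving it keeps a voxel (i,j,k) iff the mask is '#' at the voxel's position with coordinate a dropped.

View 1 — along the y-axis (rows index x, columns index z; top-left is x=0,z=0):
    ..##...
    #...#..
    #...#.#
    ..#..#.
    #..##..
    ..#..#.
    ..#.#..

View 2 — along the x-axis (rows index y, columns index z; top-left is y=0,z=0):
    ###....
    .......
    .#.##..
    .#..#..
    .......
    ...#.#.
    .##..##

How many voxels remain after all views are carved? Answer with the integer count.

initial block: 7^3 = 343
  1. axis=1 (XZ plane), |mask|=16  ⇒  voxels=112
  2. axis=0 (YZ plane), |mask|=14  ⇒  voxels=28

remaining voxels: 28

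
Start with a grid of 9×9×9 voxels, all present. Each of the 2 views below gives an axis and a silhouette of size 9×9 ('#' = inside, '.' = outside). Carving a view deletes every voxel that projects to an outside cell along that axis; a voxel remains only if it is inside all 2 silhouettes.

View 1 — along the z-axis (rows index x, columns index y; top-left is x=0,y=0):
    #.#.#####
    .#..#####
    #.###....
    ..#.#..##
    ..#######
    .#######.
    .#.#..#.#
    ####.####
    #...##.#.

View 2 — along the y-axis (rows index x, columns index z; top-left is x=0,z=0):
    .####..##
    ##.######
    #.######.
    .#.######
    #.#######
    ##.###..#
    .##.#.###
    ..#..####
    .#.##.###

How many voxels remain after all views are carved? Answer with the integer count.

initial block: 9^3 = 729
after view 1 [z-axis, 51 of 81 cells solid] → remaining = 459
after view 2 [y-axis, 59 of 81 cells solid] → remaining = 332

332 voxels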